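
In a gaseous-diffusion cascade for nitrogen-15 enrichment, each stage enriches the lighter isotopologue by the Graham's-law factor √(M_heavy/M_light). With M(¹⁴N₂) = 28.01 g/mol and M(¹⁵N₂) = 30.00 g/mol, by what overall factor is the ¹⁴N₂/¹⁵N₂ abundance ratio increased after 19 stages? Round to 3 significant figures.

1.92

After 19 stages the ratio has grown by (√(30.00/28.01))^19 = (30.00/28.01)^(19/2).
= 1.07105^(19/2) = 1.92.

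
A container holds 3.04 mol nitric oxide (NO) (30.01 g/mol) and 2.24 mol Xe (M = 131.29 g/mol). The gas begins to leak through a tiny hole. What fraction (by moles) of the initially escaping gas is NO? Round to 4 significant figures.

Each component's effusion rate ∝ (its partial pressure)·(1/√M) ∝ n_i/√M_i.
Mole fraction of NO in the effusate = (n_NO/√M_NO) / (n_NO/√M_NO + n_Xe/√M_Xe)
= (3.04/√30.01) / (3.04/√30.01 + 2.24/√131.29) = 0.5549/(0.5549 + 0.1955) = 0.7395.

0.7395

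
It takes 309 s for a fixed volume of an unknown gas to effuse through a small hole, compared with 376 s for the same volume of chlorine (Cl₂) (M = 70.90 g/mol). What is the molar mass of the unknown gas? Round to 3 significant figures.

Since effusion rate ∝ 1/√M, t_X/t_Cl₂ = √(M_X/M_Cl₂).
309/376 = 0.8218 = √(M_X/70.90)
M_X = 70.90 × 0.8218² = 70.90 × 0.6754 = 47.9 g/mol

47.9 g/mol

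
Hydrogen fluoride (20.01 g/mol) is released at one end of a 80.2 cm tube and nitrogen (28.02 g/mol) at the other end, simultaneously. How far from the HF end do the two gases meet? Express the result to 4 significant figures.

The fronts meet when d_HF + d_N₂ = L with d_HF/d_N₂ = √(M_N₂/M_HF) (Graham's law). Here √(M_N₂/M_HF) = √(28.02/20.01) = 1.183.
With d_HF + d_N₂ = 80.2 cm, d_N₂ = 80.2/(1 + 1.183) = 36.73 cm.
d_HF = 80.2 − 36.73 = 43.47 cm.

43.47 cm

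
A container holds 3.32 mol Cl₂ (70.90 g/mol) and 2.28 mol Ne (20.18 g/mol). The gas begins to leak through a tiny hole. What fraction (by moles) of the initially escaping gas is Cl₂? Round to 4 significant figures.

0.4372

Each component's effusion rate ∝ (its partial pressure)·(1/√M) ∝ n_i/√M_i.
So x_Cl₂ in the escaping gas = (n_Cl₂/√M_Cl₂) / Σ(n_i/√M_i)
= (3.32/√70.90) / (3.32/√70.90 + 2.28/√20.18) = 0.3943/(0.3943 + 0.5075) = 0.4372.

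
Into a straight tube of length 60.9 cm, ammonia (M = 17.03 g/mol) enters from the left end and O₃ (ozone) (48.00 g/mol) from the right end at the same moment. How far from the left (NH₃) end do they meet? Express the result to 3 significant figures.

38.2 cm

In equal time, each gas travels a distance ∝ its rate ∝ 1/√M, so d_NH₃/d_O₃ = √(M_O₃/M_NH₃) = √(48.00/17.03) = 1.679.
With d_NH₃ + d_O₃ = 60.9 cm, d_O₃ = 60.9/(1 + 1.679) = 22.73 cm.
d_NH₃ = 60.9 − 22.73 = 38.2 cm.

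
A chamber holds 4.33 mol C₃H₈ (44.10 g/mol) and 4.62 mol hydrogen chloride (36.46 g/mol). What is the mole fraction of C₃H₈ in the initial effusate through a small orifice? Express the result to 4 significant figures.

Effusion rate of each component ∝ n_i/√M_i (partial pressure × 1/√M).
x_C₃H₈(eff) = (n_C₃H₈/√M_C₃H₈) / (n_C₃H₈/√M_C₃H₈ + n_HCl/√M_HCl)
= (4.33/√44.10) / (4.33/√44.10 + 4.62/√36.46) = 0.6520/(0.6520 + 0.7651) = 0.4601.

0.4601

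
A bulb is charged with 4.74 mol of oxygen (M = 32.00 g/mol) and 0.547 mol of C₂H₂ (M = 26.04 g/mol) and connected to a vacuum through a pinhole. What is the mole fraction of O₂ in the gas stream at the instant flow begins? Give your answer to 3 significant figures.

Each component's effusion rate ∝ (its partial pressure)·(1/√M) ∝ n_i/√M_i.
So x_O₂ in the escaping gas = (n_O₂/√M_O₂) / Σ(n_i/√M_i)
= (4.74/√32.00) / (4.74/√32.00 + 0.547/√26.04) = 0.8379/(0.8379 + 0.1072) = 0.887.

0.887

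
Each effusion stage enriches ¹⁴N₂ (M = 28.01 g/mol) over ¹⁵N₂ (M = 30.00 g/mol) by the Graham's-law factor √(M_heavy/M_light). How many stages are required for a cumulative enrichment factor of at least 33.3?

Per stage α = (30.00/28.01)^(1/2) = 1.07105^0.5, giving ln α = 0.03432.
Need α^N ≥ 33.3 ⇒ N ≥ ln(33.3) / ln α = 3.506 / 0.03432 = 102.15.
Minimum whole number of stages: N = 103.

103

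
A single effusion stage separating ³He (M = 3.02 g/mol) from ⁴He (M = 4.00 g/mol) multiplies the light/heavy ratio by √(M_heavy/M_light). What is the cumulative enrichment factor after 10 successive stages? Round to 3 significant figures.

4.08

After 10 stages the ratio has grown by (√(4.00/3.02))^10 = (4.00/3.02)^(10/2).
= 1.32450^5 = 4.08.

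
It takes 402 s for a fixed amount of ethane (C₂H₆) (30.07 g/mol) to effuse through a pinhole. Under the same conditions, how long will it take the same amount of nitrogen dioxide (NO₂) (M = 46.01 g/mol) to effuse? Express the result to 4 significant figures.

497.3 s

From Graham's law, t_NO₂/t_C₂H₆ = √(M_NO₂/M_C₂H₆) = √(46.01/30.07) = √1.530 = 1.237.
So the time for NO₂ is 402 × 1.237 = 497.3 s.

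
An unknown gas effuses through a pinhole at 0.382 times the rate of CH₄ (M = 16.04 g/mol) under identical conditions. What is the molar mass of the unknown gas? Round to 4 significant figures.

By Graham's law, rate_X/rate_CH₄ = √(M_CH₄/M_X).
0.382 = √(16.04/M_X)
M_X = 16.04 / 0.382² = 16.04 / 0.1459 = 109.9 g/mol

109.9 g/mol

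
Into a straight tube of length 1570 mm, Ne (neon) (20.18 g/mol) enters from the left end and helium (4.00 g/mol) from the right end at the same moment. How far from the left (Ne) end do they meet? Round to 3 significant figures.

484 mm

The fronts meet when d_Ne + d_He = L with d_Ne/d_He = √(M_He/M_Ne) (Graham's law). Here √(M_He/M_Ne) = √(4.00/20.18) = 0.4452.
With d_Ne + d_He = 1570 mm, d_He = 1570/(1 + 0.4452) = 1086 mm.
d_Ne = 1570 − 1086 = 484 mm.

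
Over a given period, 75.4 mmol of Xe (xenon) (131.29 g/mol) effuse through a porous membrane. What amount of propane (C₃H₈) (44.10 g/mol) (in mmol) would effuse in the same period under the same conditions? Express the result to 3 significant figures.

From Graham's law, rate_C₃H₈/rate_Xe = √(M_Xe/M_C₃H₈) = √(131.29/44.10) = √2.977 = 1.725.
So the amount for C₃H₈ is 75.4 × 1.725 = 130 mmol.

130 mmol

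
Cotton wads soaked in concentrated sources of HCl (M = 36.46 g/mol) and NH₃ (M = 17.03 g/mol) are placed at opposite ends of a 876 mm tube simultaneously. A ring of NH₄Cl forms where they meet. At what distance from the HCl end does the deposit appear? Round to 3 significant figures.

356 mm

The fronts meet when d_HCl + d_NH₃ = L with d_HCl/d_NH₃ = √(M_NH₃/M_HCl) (Graham's law). Here √(M_NH₃/M_HCl) = √(17.03/36.46) = 0.6834.
With d_HCl + d_NH₃ = 876 mm, d_NH₃ = 876/(1 + 0.6834) = 520.4 mm.
d_HCl = 876 − 520.4 = 356 mm.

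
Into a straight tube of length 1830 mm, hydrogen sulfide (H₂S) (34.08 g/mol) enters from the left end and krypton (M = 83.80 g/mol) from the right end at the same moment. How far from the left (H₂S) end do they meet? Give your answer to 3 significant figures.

Graham's law gives d_H₂S/d_Kr = rate_H₂S/rate_Kr = √(M_Kr/M_H₂S) = √(83.80/34.08) = 1.568.
With d_H₂S + d_Kr = 1830 mm, d_Kr = 1830/(1 + 1.568) = 712.6 mm.
d_H₂S = 1830 − 712.6 = 1120 mm.

1120 mm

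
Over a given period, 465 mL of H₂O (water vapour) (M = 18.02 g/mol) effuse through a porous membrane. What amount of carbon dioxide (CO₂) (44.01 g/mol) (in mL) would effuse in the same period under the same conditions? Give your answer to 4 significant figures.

297.5 mL

From Graham's law, rate_CO₂/rate_H₂O = √(M_H₂O/M_CO₂) = √(18.02/44.01) = √0.4095 = 0.6399.
So the volume for CO₂ is 465 × 0.6399 = 297.5 mL.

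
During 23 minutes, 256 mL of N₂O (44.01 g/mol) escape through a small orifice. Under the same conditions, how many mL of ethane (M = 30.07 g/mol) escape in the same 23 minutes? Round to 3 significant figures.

Since effusion rate ∝ 1/√M, rate_C₂H₆/rate_N₂O = √(M_N₂O/M_C₂H₆) = √(44.01/30.07) = √1.464 = 1.210.
So the volume for C₂H₆ is 256 × 1.210 = 310 mL.

310 mL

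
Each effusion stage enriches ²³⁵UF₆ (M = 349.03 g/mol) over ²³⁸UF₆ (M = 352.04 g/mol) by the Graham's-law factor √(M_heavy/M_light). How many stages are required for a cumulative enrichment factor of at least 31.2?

802

With α = √(352.04/349.03) per stage, ln α = ½ ln(1.00862) = 0.004293.
Need α^N ≥ 31.2 ⇒ N ≥ ln(31.2) / ln α = 3.440 / 0.004293 = 801.32.
Minimum whole number of stages: N = 802.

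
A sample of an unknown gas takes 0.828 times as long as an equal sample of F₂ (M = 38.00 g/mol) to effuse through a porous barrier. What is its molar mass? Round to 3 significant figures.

Since effusion rate ∝ 1/√M, t_X/t_F₂ = √(M_X/M_F₂).
0.828 = √(M_X/38.00)
M_X = 38.00 × 0.828² = 38.00 × 0.6856 = 26.1 g/mol

26.1 g/mol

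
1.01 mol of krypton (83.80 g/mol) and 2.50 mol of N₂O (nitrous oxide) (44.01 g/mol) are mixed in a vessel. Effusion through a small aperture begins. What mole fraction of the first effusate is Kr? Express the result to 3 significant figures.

0.226

Effusion rate of each component ∝ n_i/√M_i (partial pressure × 1/√M).
Mole fraction of Kr in the effusate = (n_Kr/√M_Kr) / (n_Kr/√M_Kr + n_N₂O/√M_N₂O)
= (1.01/√83.80) / (1.01/√83.80 + 2.50/√44.01) = 0.1103/(0.1103 + 0.3768) = 0.226.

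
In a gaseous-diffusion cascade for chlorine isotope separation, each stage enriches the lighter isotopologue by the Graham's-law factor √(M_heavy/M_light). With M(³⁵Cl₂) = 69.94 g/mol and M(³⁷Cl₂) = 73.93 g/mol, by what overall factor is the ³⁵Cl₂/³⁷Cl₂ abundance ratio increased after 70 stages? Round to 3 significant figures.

6.97

The single-stage factor is √(M_heavy/M_light), so 70 stages give [√(73.93/69.94)]^70 = (73.93/69.94)^(70/2).
= 1.05705^35 = 6.97.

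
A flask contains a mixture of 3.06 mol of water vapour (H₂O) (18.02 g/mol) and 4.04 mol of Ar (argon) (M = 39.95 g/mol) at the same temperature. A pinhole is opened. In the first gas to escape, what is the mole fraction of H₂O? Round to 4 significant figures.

0.5300

Effusion rate of each component ∝ n_i/√M_i (partial pressure × 1/√M).
So x_H₂O in the escaping gas = (n_H₂O/√M_H₂O) / Σ(n_i/√M_i)
= (3.06/√18.02) / (3.06/√18.02 + 4.04/√39.95) = 0.7208/(0.7208 + 0.6392) = 0.5300.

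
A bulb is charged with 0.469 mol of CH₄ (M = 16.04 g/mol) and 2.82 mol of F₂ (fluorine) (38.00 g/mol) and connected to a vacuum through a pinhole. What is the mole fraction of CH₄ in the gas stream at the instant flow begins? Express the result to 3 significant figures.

0.204

The effusion rate of species i is ∝ p_i/√M_i ∝ n_i/√M_i.
So x_CH₄ in the escaping gas = (n_CH₄/√M_CH₄) / Σ(n_i/√M_i)
= (0.469/√16.04) / (0.469/√16.04 + 2.82/√38.00) = 0.1171/(0.1171 + 0.4575) = 0.204.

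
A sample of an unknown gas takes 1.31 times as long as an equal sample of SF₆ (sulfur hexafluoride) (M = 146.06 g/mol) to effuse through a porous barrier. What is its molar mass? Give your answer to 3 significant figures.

251 g/mol

By Graham's law, t_X/t_SF₆ = √(M_X/M_SF₆).
1.31 = √(M_X/146.06)
M_X = 146.06 × 1.31² = 146.06 × 1.716 = 251 g/mol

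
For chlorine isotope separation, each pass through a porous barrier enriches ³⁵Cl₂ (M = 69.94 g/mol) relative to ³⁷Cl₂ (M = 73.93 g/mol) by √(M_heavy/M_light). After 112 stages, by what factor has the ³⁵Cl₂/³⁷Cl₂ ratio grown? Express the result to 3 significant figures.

After 112 stages the ratio has grown by (√(73.93/69.94))^112 = (73.93/69.94)^(112/2).
= 1.05705^56 = 22.4.

22.4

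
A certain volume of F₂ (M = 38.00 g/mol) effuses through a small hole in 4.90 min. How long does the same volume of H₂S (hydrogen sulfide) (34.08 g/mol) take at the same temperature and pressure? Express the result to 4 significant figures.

Graham's law gives t_H₂S/t_F₂ = √(M_H₂S/M_F₂) = √(34.08/38.00) = √0.8968 = 0.9470.
So the time for H₂S is 4.90 × 0.9470 = 4.640 min.

4.640 min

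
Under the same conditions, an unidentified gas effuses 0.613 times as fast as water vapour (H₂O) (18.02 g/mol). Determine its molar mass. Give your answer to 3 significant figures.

48.0 g/mol

Since effusion rate ∝ 1/√M, rate_X/rate_H₂O = √(M_H₂O/M_X).
0.613 = √(18.02/M_X)
M_X = 18.02 / 0.613² = 18.02 / 0.3758 = 48.0 g/mol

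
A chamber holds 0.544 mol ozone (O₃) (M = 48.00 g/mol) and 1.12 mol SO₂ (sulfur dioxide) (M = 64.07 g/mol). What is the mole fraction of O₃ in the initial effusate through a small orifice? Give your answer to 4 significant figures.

The effusion rate of species i is ∝ p_i/√M_i ∝ n_i/√M_i.
Mole fraction of O₃ in the effusate = (n_O₃/√M_O₃) / (n_O₃/√M_O₃ + n_SO₂/√M_SO₂)
= (0.544/√48.00) / (0.544/√48.00 + 1.12/√64.07) = 0.07852/(0.07852 + 0.1399) = 0.3595.

0.3595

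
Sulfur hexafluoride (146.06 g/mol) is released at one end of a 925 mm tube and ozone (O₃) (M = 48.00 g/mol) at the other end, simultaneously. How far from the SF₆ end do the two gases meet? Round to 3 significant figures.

337 mm

Distances travelled in equal time are proportional to diffusion rates, so d_SF₆/d_O₃ = √(M_O₃/M_SF₆) = √(48.00/146.06) = 0.5733.
With d_SF₆ + d_O₃ = 925 mm, d_O₃ = 925/(1 + 0.5733) = 587.9 mm.
d_SF₆ = 925 − 587.9 = 337 mm.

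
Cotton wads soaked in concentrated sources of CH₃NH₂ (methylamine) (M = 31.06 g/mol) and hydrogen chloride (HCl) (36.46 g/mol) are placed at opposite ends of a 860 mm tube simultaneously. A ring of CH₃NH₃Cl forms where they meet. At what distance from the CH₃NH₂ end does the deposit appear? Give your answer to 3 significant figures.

Graham's law gives d_CH₃NH₂/d_HCl = rate_CH₃NH₂/rate_HCl = √(M_HCl/M_CH₃NH₂) = √(36.46/31.06) = 1.083.
With d_CH₃NH₂ + d_HCl = 860 mm, d_HCl = 860/(1 + 1.083) = 412.8 mm.
d_CH₃NH₂ = 860 − 412.8 = 447 mm.

447 mm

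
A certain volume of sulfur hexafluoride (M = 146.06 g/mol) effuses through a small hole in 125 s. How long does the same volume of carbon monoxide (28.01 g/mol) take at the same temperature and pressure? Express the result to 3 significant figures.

54.7 s

Since effusion rate ∝ 1/√M, t_CO/t_SF₆ = √(M_CO/M_SF₆) = √(28.01/146.06) = √0.1918 = 0.4379.
So the time for CO is 125 × 0.4379 = 54.7 s.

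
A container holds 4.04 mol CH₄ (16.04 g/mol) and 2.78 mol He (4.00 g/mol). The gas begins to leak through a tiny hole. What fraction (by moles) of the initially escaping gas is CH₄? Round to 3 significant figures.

0.421

Effusion rate of each component ∝ n_i/√M_i (partial pressure × 1/√M).
Mole fraction of CH₄ in the effusate = (n_CH₄/√M_CH₄) / (n_CH₄/√M_CH₄ + n_He/√M_He)
= (4.04/√16.04) / (4.04/√16.04 + 2.78/√4.00) = 1.009/(1.009 + 1.390) = 0.421.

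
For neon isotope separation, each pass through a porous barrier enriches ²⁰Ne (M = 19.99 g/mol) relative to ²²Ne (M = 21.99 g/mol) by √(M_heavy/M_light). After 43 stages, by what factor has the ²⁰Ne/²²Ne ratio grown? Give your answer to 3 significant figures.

7.77

Overall factor = α^43 with α = √(21.99/19.99), i.e. (21.99/19.99)^(43/2).
= 1.10005^(43/2) = 7.77.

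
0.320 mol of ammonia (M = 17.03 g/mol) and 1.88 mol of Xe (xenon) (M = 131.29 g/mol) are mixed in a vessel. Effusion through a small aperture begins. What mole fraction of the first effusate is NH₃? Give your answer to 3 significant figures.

Rate_i ∝ x_i/√M_i (Graham's law weighted by mole fraction), so the effusate composition follows n_i/√M_i.
Mole fraction of NH₃ in the effusate = (n_NH₃/√M_NH₃) / (n_NH₃/√M_NH₃ + n_Xe/√M_Xe)
= (0.320/√17.03) / (0.320/√17.03 + 1.88/√131.29) = 0.07754/(0.07754 + 0.1641) = 0.321.

0.321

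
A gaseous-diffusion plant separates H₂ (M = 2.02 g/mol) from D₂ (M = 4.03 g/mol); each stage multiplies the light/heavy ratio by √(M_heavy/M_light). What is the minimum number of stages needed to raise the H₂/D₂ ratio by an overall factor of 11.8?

Single-stage factor α = √(4.03/2.02), so ln α = ½ ln(1.99505) = 0.3453.
Need α^N ≥ 11.8 ⇒ N ≥ ln(11.8) / ln α = 2.468 / 0.3453 = 7.15.
Minimum whole number of stages: N = 8.

8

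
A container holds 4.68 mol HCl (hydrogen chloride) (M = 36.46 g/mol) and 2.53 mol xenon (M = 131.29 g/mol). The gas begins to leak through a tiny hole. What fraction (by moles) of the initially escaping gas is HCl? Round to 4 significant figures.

0.7783

Each component's effusion rate ∝ (its partial pressure)·(1/√M) ∝ n_i/√M_i.
Mole fraction of HCl in the effusate = (n_HCl/√M_HCl) / (n_HCl/√M_HCl + n_Xe/√M_Xe)
= (4.68/√36.46) / (4.68/√36.46 + 2.53/√131.29) = 0.7751/(0.7751 + 0.2208) = 0.7783.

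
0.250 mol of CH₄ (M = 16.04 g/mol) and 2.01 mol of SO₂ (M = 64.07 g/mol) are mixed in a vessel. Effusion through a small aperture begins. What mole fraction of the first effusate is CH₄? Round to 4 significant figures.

Effusion rate of each component ∝ n_i/√M_i (partial pressure × 1/√M).
So x_CH₄ in the escaping gas = (n_CH₄/√M_CH₄) / Σ(n_i/√M_i)
= (0.250/√16.04) / (0.250/√16.04 + 2.01/√64.07) = 0.06242/(0.06242 + 0.2511) = 0.1991.

0.1991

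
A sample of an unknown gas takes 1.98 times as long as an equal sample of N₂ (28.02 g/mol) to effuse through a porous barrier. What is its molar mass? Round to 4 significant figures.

By Graham's law, t_X/t_N₂ = √(M_X/M_N₂).
1.98 = √(M_X/28.02)
M_X = 28.02 × 1.98² = 28.02 × 3.920 = 109.8 g/mol

109.8 g/mol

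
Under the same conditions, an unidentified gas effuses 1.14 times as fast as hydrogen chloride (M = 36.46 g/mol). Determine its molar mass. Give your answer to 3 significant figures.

28.1 g/mol

Using Graham's law: rate_X/rate_HCl = √(M_HCl/M_X).
1.14 = √(36.46/M_X)
M_X = 36.46 / 1.14² = 36.46 / 1.300 = 28.1 g/mol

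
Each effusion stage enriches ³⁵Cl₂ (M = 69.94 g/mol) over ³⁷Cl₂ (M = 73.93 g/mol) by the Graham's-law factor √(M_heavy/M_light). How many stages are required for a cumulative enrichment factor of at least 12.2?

With α = √(73.93/69.94) per stage, ln α = ½ ln(1.05705) = 0.02774.
Need α^N ≥ 12.2 ⇒ N ≥ ln(12.2) / ln α = 2.501 / 0.02774 = 90.17.
So at least 91 stages are needed.

91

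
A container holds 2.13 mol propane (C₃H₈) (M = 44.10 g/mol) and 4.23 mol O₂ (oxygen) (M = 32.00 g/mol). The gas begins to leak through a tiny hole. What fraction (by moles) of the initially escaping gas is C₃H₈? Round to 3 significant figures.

Rate_i ∝ x_i/√M_i (Graham's law weighted by mole fraction), so the effusate composition follows n_i/√M_i.
x_C₃H₈(eff) = (n_C₃H₈/√M_C₃H₈) / (n_C₃H₈/√M_C₃H₈ + n_O₂/√M_O₂)
= (2.13/√44.10) / (2.13/√44.10 + 4.23/√32.00) = 0.3207/(0.3207 + 0.7478) = 0.300.

0.300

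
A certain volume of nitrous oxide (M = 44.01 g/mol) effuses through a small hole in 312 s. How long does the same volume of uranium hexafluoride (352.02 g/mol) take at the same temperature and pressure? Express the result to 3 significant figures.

Since effusion rate ∝ 1/√M, t_UF₆/t_N₂O = √(M_UF₆/M_N₂O) = √(352.02/44.01) = √7.999 = 2.828.
So the time for UF₆ is 312 × 2.828 = 882 s.

882 s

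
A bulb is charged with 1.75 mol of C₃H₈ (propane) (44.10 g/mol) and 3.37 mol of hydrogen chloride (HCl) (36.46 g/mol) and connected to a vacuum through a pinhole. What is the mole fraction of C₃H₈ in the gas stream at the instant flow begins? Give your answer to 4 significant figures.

Rate_i ∝ x_i/√M_i (Graham's law weighted by mole fraction), so the effusate composition follows n_i/√M_i.
x_C₃H₈(eff) = (n_C₃H₈/√M_C₃H₈) / (n_C₃H₈/√M_C₃H₈ + n_HCl/√M_HCl)
= (1.75/√44.10) / (1.75/√44.10 + 3.37/√36.46) = 0.2635/(0.2635 + 0.5581) = 0.3207.

0.3207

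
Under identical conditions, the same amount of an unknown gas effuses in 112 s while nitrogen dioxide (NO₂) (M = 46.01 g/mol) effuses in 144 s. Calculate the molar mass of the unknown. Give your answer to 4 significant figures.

27.83 g/mol

Since effusion rate ∝ 1/√M, t_X/t_NO₂ = √(M_X/M_NO₂).
112/144 = 0.7778 = √(M_X/46.01)
M_X = 46.01 × 0.7778² = 46.01 × 0.6049 = 27.83 g/mol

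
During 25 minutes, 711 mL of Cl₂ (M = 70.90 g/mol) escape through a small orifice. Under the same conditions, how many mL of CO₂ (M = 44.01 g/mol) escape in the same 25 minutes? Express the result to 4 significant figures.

902.4 mL

From Graham's law, rate_CO₂/rate_Cl₂ = √(M_Cl₂/M_CO₂) = √(70.90/44.01) = √1.611 = 1.269.
So the volume for CO₂ is 711 × 1.269 = 902.4 mL.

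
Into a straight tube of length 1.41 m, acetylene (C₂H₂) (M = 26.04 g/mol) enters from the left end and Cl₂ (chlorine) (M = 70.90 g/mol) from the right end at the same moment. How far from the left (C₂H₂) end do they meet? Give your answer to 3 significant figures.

Distances travelled in equal time are proportional to diffusion rates, so d_C₂H₂/d_Cl₂ = √(M_Cl₂/M_C₂H₂) = √(70.90/26.04) = 1.650.
With d_C₂H₂ + d_Cl₂ = 1.41 m, d_Cl₂ = 1.41/(1 + 1.650) = 0.5321 m.
d_C₂H₂ = 1.41 − 0.5321 = 0.878 m.

0.878 m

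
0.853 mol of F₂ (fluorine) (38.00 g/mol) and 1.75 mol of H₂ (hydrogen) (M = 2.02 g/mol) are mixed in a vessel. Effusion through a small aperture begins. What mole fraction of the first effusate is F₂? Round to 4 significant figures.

0.1010

Rate_i ∝ x_i/√M_i (Graham's law weighted by mole fraction), so the effusate composition follows n_i/√M_i.
x_F₂(eff) = (n_F₂/√M_F₂) / (n_F₂/√M_F₂ + n_H₂/√M_H₂)
= (0.853/√38.00) / (0.853/√38.00 + 1.75/√2.02) = 0.1384/(0.1384 + 1.231) = 0.1010.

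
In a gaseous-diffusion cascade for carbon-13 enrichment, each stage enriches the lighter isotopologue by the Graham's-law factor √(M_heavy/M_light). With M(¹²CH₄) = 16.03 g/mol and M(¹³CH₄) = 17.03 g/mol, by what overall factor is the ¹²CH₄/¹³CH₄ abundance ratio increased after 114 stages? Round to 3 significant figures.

31.5

Overall factor = α^114 with α = √(17.03/16.03), i.e. (17.03/16.03)^(114/2).
= 1.06238^57 = 31.5.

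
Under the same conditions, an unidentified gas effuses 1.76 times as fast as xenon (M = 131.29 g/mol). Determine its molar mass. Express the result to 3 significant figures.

42.4 g/mol

Graham's law gives rate_X/rate_Xe = √(M_Xe/M_X).
1.76 = √(131.29/M_X)
M_X = 131.29 / 1.76² = 131.29 / 3.098 = 42.4 g/mol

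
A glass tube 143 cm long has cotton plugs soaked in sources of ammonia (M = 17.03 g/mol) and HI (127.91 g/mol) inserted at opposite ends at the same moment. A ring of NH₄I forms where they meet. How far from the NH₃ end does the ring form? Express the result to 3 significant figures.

The fronts meet when d_NH₃ + d_HI = L with d_NH₃/d_HI = √(M_HI/M_NH₃) (Graham's law). Here √(M_HI/M_NH₃) = √(127.91/17.03) = 2.741.
With d_NH₃ + d_HI = 143 cm, d_HI = 143/(1 + 2.741) = 38.23 cm.
d_NH₃ = 143 − 38.23 = 105 cm.

105 cm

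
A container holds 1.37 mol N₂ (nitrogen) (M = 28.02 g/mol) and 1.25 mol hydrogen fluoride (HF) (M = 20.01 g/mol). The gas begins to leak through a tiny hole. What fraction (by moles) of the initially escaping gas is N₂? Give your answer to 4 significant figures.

0.4808

The effusion rate of species i is ∝ p_i/√M_i ∝ n_i/√M_i.
x_N₂(eff) = (n_N₂/√M_N₂) / (n_N₂/√M_N₂ + n_HF/√M_HF)
= (1.37/√28.02) / (1.37/√28.02 + 1.25/√20.01) = 0.2588/(0.2588 + 0.2794) = 0.4808.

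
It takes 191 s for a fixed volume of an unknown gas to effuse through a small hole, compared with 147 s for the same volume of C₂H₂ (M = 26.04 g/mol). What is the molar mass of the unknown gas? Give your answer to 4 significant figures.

43.96 g/mol

Graham's law gives t_X/t_C₂H₂ = √(M_X/M_C₂H₂).
191/147 = 1.299 = √(M_X/26.04)
M_X = 26.04 × 1.299² = 26.04 × 1.688 = 43.96 g/mol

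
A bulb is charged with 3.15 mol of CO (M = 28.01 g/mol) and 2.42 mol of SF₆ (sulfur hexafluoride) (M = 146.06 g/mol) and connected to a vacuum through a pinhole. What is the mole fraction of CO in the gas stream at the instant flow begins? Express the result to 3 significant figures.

0.748

Effusion rate of each component ∝ n_i/√M_i (partial pressure × 1/√M).
x_CO(eff) = (n_CO/√M_CO) / (n_CO/√M_CO + n_SF₆/√M_SF₆)
= (3.15/√28.01) / (3.15/√28.01 + 2.42/√146.06) = 0.5952/(0.5952 + 0.2002) = 0.748.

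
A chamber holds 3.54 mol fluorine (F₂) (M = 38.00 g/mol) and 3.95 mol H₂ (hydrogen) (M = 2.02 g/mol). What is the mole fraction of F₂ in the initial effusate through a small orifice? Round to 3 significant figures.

Each component's effusion rate ∝ (its partial pressure)·(1/√M) ∝ n_i/√M_i.
Mole fraction of F₂ in the effusate = (n_F₂/√M_F₂) / (n_F₂/√M_F₂ + n_H₂/√M_H₂)
= (3.54/√38.00) / (3.54/√38.00 + 3.95/√2.02) = 0.5743/(0.5743 + 2.779) = 0.171.

0.171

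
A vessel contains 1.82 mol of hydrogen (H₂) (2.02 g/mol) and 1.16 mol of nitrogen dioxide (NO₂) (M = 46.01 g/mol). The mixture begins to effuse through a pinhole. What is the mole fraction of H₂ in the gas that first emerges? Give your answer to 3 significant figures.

Effusion rate of each component ∝ n_i/√M_i (partial pressure × 1/√M).
x_H₂(eff) = (n_H₂/√M_H₂) / (n_H₂/√M_H₂ + n_NO₂/√M_NO₂)
= (1.82/√2.02) / (1.82/√2.02 + 1.16/√46.01) = 1.281/(1.281 + 0.1710) = 0.882.

0.882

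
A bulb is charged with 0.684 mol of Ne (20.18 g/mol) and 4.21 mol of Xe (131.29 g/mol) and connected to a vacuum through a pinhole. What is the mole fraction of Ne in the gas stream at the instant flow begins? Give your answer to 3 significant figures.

Each component's effusion rate ∝ (its partial pressure)·(1/√M) ∝ n_i/√M_i.
Mole fraction of Ne in the effusate = (n_Ne/√M_Ne) / (n_Ne/√M_Ne + n_Xe/√M_Xe)
= (0.684/√20.18) / (0.684/√20.18 + 4.21/√131.29) = 0.1523/(0.1523 + 0.3674) = 0.293.

0.293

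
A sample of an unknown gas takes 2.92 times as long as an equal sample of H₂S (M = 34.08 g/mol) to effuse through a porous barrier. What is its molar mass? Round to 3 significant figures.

291 g/mol

Graham's law gives t_X/t_H₂S = √(M_X/M_H₂S).
2.92 = √(M_X/34.08)
M_X = 34.08 × 2.92² = 34.08 × 8.526 = 291 g/mol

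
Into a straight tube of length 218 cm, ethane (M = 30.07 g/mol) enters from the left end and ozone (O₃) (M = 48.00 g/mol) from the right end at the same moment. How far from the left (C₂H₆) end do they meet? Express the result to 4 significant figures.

121.7 cm

The fronts meet when d_C₂H₆ + d_O₃ = L with d_C₂H₆/d_O₃ = √(M_O₃/M_C₂H₆) (Graham's law). Here √(M_O₃/M_C₂H₆) = √(48.00/30.07) = 1.263.
With d_C₂H₆ + d_O₃ = 218 cm, d_O₃ = 218/(1 + 1.263) = 96.31 cm.
d_C₂H₆ = 218 − 96.31 = 121.7 cm.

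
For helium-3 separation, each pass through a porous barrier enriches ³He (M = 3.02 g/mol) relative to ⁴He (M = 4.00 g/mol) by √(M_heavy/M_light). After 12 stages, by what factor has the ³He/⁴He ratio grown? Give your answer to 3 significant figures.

Overall factor = α^12 with α = √(4.00/3.02), i.e. (4.00/3.02)^(12/2).
= 1.32450^6 = 5.40.

5.40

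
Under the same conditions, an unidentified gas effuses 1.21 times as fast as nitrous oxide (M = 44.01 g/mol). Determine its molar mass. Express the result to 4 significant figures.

30.06 g/mol

Using Graham's law: rate_X/rate_N₂O = √(M_N₂O/M_X).
1.21 = √(44.01/M_X)
M_X = 44.01 / 1.21² = 44.01 / 1.464 = 30.06 g/mol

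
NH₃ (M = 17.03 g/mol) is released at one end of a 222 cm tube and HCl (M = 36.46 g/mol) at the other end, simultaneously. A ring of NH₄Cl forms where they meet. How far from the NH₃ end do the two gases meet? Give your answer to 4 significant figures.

131.9 cm

In equal time, each gas travels a distance ∝ its rate ∝ 1/√M, so d_NH₃/d_HCl = √(M_HCl/M_NH₃) = √(36.46/17.03) = 1.463.
With d_NH₃ + d_HCl = 222 cm, d_HCl = 222/(1 + 1.463) = 90.13 cm.
d_NH₃ = 222 − 90.13 = 131.9 cm.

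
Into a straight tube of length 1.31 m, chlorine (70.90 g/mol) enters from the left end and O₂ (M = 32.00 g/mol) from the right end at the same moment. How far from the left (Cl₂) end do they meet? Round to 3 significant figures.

0.526 m

Distances travelled in equal time are proportional to diffusion rates, so d_Cl₂/d_O₂ = √(M_O₂/M_Cl₂) = √(32.00/70.90) = 0.6718.
With d_Cl₂ + d_O₂ = 1.31 m, d_O₂ = 1.31/(1 + 0.6718) = 0.7836 m.
d_Cl₂ = 1.31 − 0.7836 = 0.526 m.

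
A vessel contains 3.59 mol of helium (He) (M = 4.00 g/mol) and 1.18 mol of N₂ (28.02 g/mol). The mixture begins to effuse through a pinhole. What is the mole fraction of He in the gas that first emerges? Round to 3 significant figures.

Each component's effusion rate ∝ (its partial pressure)·(1/√M) ∝ n_i/√M_i.
Mole fraction of He in the effusate = (n_He/√M_He) / (n_He/√M_He + n_N₂/√M_N₂)
= (3.59/√4.00) / (3.59/√4.00 + 1.18/√28.02) = 1.795/(1.795 + 0.2229) = 0.890.

0.890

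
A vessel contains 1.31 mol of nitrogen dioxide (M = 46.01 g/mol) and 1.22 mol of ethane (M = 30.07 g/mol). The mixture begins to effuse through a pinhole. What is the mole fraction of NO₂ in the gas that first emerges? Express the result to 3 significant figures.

0.465

Effusion rate of each component ∝ n_i/√M_i (partial pressure × 1/√M).
x_NO₂(eff) = (n_NO₂/√M_NO₂) / (n_NO₂/√M_NO₂ + n_C₂H₆/√M_C₂H₆)
= (1.31/√46.01) / (1.31/√46.01 + 1.22/√30.07) = 0.1931/(0.1931 + 0.2225) = 0.465.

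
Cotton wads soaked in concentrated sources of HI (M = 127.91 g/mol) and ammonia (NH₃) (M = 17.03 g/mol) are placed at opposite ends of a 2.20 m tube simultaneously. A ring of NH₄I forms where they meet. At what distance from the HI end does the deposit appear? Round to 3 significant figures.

0.588 m

The fronts meet when d_HI + d_NH₃ = L with d_HI/d_NH₃ = √(M_NH₃/M_HI) (Graham's law). Here √(M_NH₃/M_HI) = √(17.03/127.91) = 0.3649.
With d_HI + d_NH₃ = 2.20 m, d_NH₃ = 2.20/(1 + 0.3649) = 1.612 m.
d_HI = 2.20 − 1.612 = 0.588 m.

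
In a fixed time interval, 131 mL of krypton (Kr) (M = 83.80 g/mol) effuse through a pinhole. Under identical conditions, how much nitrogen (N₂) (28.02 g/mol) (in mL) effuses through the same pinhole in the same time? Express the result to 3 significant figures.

Since effusion rate ∝ 1/√M, rate_N₂/rate_Kr = √(M_Kr/M_N₂) = √(83.80/28.02) = √2.991 = 1.729.
So the volume for N₂ is 131 × 1.729 = 227 mL.

227 mL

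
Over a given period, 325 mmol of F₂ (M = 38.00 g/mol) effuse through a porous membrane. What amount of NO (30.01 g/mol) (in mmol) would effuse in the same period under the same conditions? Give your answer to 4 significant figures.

365.7 mmol

Using Graham's law: rate_NO/rate_F₂ = √(M_F₂/M_NO) = √(38.00/30.01) = √1.266 = 1.125.
So the amount for NO is 325 × 1.125 = 365.7 mmol.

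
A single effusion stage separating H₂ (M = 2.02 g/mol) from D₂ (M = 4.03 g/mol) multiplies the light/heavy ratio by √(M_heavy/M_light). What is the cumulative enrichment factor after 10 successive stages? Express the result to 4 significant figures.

Each stage multiplies the ratio by α = √(4.03/2.02), so after 10 stages the overall factor is α^10 = (4.03/2.02)^(10/2).
= 1.99505^5 = 31.61.

31.61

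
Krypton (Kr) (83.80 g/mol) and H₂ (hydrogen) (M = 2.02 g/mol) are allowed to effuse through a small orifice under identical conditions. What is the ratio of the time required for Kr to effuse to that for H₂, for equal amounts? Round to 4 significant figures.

6.441

Using Graham's law: t_Kr/t_H₂ = √(M_Kr/M_H₂) = √(83.80/2.02) = √41.49 = 6.441.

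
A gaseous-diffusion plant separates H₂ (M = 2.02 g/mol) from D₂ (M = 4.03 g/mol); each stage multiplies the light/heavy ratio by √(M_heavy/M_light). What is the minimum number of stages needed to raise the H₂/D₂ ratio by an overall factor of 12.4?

8

With α = √(4.03/2.02) per stage, ln α = ½ ln(1.99505) = 0.3453.
Need α^N ≥ 12.4 ⇒ N ≥ ln(12.4) / ln α = 2.518 / 0.3453 = 7.29.
So at least 8 stages are needed.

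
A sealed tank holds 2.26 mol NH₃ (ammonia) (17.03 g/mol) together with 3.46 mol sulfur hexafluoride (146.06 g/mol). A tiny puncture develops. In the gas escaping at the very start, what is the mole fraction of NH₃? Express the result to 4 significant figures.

Effusion rate of each component ∝ n_i/√M_i (partial pressure × 1/√M).
Mole fraction of NH₃ in the effusate = (n_NH₃/√M_NH₃) / (n_NH₃/√M_NH₃ + n_SF₆/√M_SF₆)
= (2.26/√17.03) / (2.26/√17.03 + 3.46/√146.06) = 0.5476/(0.5476 + 0.2863) = 0.6567.

0.6567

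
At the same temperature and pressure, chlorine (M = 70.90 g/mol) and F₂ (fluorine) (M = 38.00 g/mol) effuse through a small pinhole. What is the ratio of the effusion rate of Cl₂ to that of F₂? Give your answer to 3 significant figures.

Since effusion rate ∝ 1/√M, rate_Cl₂/rate_F₂ = √(M_F₂/M_Cl₂) = √(38.00/70.90) = √0.5360 = 0.732.

0.732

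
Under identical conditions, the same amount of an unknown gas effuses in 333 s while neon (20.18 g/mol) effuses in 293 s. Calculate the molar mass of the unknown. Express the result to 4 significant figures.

By Graham's law, t_X/t_Ne = √(M_X/M_Ne).
333/293 = 1.137 = √(M_X/20.18)
M_X = 20.18 × 1.137² = 20.18 × 1.292 = 26.07 g/mol

26.07 g/mol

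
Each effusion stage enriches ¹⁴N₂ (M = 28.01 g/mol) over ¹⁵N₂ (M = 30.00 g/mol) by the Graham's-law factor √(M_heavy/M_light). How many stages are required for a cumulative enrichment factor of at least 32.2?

Per stage α = (30.00/28.01)^(1/2) = 1.07105^0.5, giving ln α = 0.03432.
Need α^N ≥ 32.2 ⇒ N ≥ ln(32.2) / ln α = 3.472 / 0.03432 = 101.17.
Minimum whole number of stages: N = 102.

102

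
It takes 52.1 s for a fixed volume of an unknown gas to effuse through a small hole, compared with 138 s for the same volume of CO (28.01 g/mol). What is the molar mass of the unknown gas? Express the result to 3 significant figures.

3.99 g/mol

Since effusion rate ∝ 1/√M, t_X/t_CO = √(M_X/M_CO).
52.1/138 = 0.3775 = √(M_X/28.01)
M_X = 28.01 × 0.3775² = 28.01 × 0.1425 = 3.99 g/mol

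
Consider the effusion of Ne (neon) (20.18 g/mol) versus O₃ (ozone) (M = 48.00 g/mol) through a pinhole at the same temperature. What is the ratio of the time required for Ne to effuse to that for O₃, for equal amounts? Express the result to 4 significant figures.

0.6484

By Graham's law, t_Ne/t_O₃ = √(M_Ne/M_O₃) = √(20.18/48.00) = √0.4204 = 0.6484.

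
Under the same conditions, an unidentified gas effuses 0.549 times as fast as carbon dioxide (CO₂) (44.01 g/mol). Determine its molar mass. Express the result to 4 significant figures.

Since effusion rate ∝ 1/√M, rate_X/rate_CO₂ = √(M_CO₂/M_X).
0.549 = √(44.01/M_X)
M_X = 44.01 / 0.549² = 44.01 / 0.3014 = 146.0 g/mol

146.0 g/mol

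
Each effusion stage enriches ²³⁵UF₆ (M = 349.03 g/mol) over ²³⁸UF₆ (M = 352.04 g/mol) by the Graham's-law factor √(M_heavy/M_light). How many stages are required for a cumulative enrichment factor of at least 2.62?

Single-stage factor α = √(352.04/349.03), so ln α = ½ ln(1.00862) = 0.004293.
Need α^N ≥ 2.62 ⇒ N ≥ ln(2.62) / ln α = 0.9632 / 0.004293 = 224.34.
Rounding up, N = 225 stages.

225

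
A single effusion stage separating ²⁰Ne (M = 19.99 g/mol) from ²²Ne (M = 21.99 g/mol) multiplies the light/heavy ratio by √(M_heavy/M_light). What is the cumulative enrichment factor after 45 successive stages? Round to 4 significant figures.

The single-stage factor is √(M_heavy/M_light), so 45 stages give [√(21.99/19.99)]^45 = (21.99/19.99)^(45/2).
= 1.10005^(45/2) = 8.546.

8.546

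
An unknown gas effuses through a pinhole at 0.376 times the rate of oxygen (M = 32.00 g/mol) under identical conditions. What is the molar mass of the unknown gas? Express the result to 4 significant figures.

226.3 g/mol

Graham's law gives rate_X/rate_O₂ = √(M_O₂/M_X).
0.376 = √(32.00/M_X)
M_X = 32.00 / 0.376² = 32.00 / 0.1414 = 226.3 g/mol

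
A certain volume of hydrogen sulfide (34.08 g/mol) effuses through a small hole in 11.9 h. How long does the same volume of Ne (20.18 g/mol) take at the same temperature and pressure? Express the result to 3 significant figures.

From Graham's law, t_Ne/t_H₂S = √(M_Ne/M_H₂S) = √(20.18/34.08) = √0.5921 = 0.7695.
So the time for Ne is 11.9 × 0.7695 = 9.16 h.

9.16 h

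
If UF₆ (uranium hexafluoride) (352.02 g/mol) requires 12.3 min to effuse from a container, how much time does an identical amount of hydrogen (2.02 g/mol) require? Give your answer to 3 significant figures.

By Graham's law, t_H₂/t_UF₆ = √(M_H₂/M_UF₆) = √(2.02/352.02) = √0.005738 = 0.07575.
So the time for H₂ is 12.3 × 0.07575 = 0.932 min.

0.932 min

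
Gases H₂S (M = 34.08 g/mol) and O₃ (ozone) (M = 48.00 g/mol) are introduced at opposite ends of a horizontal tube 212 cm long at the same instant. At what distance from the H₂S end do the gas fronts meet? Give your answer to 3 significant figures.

115 cm

Graham's law gives d_H₂S/d_O₃ = rate_H₂S/rate_O₃ = √(M_O₃/M_H₂S) = √(48.00/34.08) = 1.187.
With d_H₂S + d_O₃ = 212 cm, d_O₃ = 212/(1 + 1.187) = 96.95 cm.
d_H₂S = 212 − 96.95 = 115 cm.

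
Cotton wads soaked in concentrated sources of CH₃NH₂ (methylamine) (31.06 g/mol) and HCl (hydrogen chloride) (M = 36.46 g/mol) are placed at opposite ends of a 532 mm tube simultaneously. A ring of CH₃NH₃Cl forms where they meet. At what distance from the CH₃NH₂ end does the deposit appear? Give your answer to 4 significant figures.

276.7 mm

Graham's law gives d_CH₃NH₂/d_HCl = rate_CH₃NH₂/rate_HCl = √(M_HCl/M_CH₃NH₂) = √(36.46/31.06) = 1.083.
With d_CH₃NH₂ + d_HCl = 532 mm, d_HCl = 532/(1 + 1.083) = 255.3 mm.
d_CH₃NH₂ = 532 − 255.3 = 276.7 mm.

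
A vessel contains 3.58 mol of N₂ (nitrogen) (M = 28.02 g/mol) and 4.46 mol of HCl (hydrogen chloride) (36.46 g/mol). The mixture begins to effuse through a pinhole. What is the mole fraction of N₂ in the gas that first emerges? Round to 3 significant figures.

Effusion rate of each component ∝ n_i/√M_i (partial pressure × 1/√M).
Mole fraction of N₂ in the effusate = (n_N₂/√M_N₂) / (n_N₂/√M_N₂ + n_HCl/√M_HCl)
= (3.58/√28.02) / (3.58/√28.02 + 4.46/√36.46) = 0.6763/(0.6763 + 0.7386) = 0.478.

0.478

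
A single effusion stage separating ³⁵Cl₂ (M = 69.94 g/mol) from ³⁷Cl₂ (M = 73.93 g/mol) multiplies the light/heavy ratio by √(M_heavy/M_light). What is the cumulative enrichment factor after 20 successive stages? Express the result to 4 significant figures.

1.742

Each stage multiplies the ratio by α = √(73.93/69.94), so after 20 stages the overall factor is α^20 = (73.93/69.94)^(20/2).
= 1.05705^10 = 1.742.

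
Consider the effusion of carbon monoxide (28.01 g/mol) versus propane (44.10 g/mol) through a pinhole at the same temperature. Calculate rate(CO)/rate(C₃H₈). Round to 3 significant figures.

1.25

Since effusion rate ∝ 1/√M, rate_CO/rate_C₃H₈ = √(M_C₃H₈/M_CO) = √(44.10/28.01) = √1.574 = 1.25.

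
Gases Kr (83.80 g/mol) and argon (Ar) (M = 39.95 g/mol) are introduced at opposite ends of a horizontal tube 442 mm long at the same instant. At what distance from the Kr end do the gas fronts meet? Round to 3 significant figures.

181 mm

The fronts meet when d_Kr + d_Ar = L with d_Kr/d_Ar = √(M_Ar/M_Kr) (Graham's law). Here √(M_Ar/M_Kr) = √(39.95/83.80) = 0.6905.
With d_Kr + d_Ar = 442 mm, d_Ar = 442/(1 + 0.6905) = 261.5 mm.
d_Kr = 442 − 261.5 = 181 mm.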